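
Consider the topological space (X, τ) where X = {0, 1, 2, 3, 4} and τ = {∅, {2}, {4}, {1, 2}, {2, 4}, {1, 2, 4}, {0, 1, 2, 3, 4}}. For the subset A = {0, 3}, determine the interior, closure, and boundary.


int(A) = ∅, cl(A) = {0, 3}, ∂A = {0, 3}.

Closed sets in (X, τ) are complements of opens:
  closed(X, τ) = {∅, {0, 3}, {0, 1, 3}, {0, 3, 4}, {0, 1, 2, 3}, {0, 1, 3, 4}, {0, 1, 2, 3, 4}}.
int(A) = ⋃ {U ∈ τ : U ⊆ A}. Opens contained in A: ∅.
Taking the union of these: int(A) = ∅.
cl(A) = ⋂ {C closed : A ⊆ C}. Closed sets containing A: {0, 3}, {0, 1, 3}, {0, 3, 4}, {0, 1, 2, 3}, {0, 1, 3, 4}, {0, 1, 2, 3, 4}.
Intersecting these: cl(A) = {0, 3}.
∂A = cl(A) ∖ int(A) = {0, 3} ∖ ∅ = {0, 3}.


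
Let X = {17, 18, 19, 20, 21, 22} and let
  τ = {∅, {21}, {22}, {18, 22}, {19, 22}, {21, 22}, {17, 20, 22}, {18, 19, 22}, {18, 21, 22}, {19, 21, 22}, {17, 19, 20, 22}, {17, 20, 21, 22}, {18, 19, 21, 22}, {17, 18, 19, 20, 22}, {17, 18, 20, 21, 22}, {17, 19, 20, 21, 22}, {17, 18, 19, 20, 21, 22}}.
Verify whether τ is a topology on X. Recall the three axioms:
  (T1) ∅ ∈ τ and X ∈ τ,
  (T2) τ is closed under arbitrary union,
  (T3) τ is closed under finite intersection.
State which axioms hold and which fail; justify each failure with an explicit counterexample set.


τ is NOT a topology on X.

Axiom (T1): ∅ ∈ τ? Yes; X ∈ τ? Yes.
Axiom (T2/T3): check pairwise unions and intersections of members of τ.
Counterexample for (T2): {18, 22} ∪ {17, 20, 22} = {17, 18, 20, 22} ∉ τ. Therefore τ is NOT a topology.


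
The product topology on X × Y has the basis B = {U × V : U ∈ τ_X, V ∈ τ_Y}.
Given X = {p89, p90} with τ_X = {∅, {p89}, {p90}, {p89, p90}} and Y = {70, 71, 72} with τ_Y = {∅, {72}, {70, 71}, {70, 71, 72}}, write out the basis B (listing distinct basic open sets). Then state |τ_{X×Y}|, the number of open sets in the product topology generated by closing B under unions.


Basis B = {∅ × ∅, {p89} × {72}, {p90} × {72}, {p89} × {70, 71}, {p89, p90} × {72}, {p90} × {70, 71}, {p89} × {70, 71, 72}, {p90} × {70, 71, 72}, {p89, p90} × {70, 71}, {p89, p90} × {70, 71, 72}}; |τ_{X×Y}| = 16.

Enumerate products U × V with U ∈ τ_X, V ∈ τ_Y (deduplicated):
  ∅ × ∅ = {} (∅)
  {p89} × {72} = {(p89,72)}
  {p90} × {72} = {(p90,72)}
  {p89} × {70, 71} = {(p89,70), (p89,71)}
  {p89, p90} × {72} = {(p89,72), (p90,72)}
  {p90} × {70, 71} = {(p90,70), (p90,71)}
  {p89} × {70, 71, 72} = {(p89,70), (p89,71), (p89,72)}
  {p90} × {70, 71, 72} = {(p90,70), (p90,71), (p90,72)}
  {p89, p90} × {70, 71} = {(p89,70), (p89,71), (p90,70), (p90,71)}
  {p89, p90} × {70, 71, 72} = {(p89,70), (p89,71), (p89,72), (p90,70), (p90,71), (p90,72)}
These 10 distinct sets form the basis B.
Close under arbitrary unions to get τ_{X×Y}; counting gives |τ_{X×Y}| = 16.


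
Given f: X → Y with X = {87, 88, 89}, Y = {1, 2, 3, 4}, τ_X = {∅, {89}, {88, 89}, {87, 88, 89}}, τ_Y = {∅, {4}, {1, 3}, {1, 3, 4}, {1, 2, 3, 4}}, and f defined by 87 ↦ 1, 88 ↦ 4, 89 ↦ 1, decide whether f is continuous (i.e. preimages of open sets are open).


f is NOT continuous.

Compute f^{-1}(U) for each U ∈ τ_Y:
  U = ∅: f^{-1}(U) = ∅ ∈ τ_X ✓.
  U = {4}: f^{-1}(U) = {88} ∉ τ_X ✗.
  U = {1, 3}: f^{-1}(U) = {87, 89} ∉ τ_X ✗.
  U = {1, 3, 4}: f^{-1}(U) = {87, 88, 89} ∈ τ_X ✓.
  U = {1, 2, 3, 4}: f^{-1}(U) = {87, 88, 89} ∈ τ_X ✓.
Found U = {4} with f^{-1}(U) = {88} not in τ_X. Therefore f is NOT continuous.


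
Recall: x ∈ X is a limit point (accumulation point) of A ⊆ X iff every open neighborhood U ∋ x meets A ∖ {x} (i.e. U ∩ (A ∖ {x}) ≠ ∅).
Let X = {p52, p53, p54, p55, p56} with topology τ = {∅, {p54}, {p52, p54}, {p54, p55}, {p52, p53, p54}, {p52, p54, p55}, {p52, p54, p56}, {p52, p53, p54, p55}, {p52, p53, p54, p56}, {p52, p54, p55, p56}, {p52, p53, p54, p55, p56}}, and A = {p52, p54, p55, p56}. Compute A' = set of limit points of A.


A' = {p52, p53, p55, p56}

For each x ∈ X, list the open sets U ∈ τ with x ∈ U, then check whether U ∩ (A ∖ {x}) ≠ ∅ for every such U.
  x = p52: opens ∋ x are {p52, p54}, {p52, p53, p54}, {p52, p54, p55}, {p52, p54, p56}, {p52, p53, p54, p55}, {p52, p53, p54, p56}, {p52, p54, p55, p56}, {p52, p53, p54, p55, p56}; each meets A ∖ {p52}, so x IS a limit point.
  x = p53: opens ∋ x are {p52, p53, p54}, {p52, p53, p54, p55}, {p52, p53, p54, p56}, {p52, p53, p54, p55, p56}; each meets A ∖ {p53}, so x IS a limit point.
  x = p54: open {p54} ∋ x has {p54} ∩ (A ∖ {p54}) = ∅, so x is NOT a limit point.
  x = p55: opens ∋ x are {p54, p55}, {p52, p54, p55}, {p52, p53, p54, p55}, {p52, p54, p55, p56}, {p52, p53, p54, p55, p56}; each meets A ∖ {p55}, so x IS a limit point.
  x = p56: opens ∋ x are {p52, p54, p56}, {p52, p53, p54, p56}, {p52, p54, p55, p56}, {p52, p53, p54, p55, p56}; each meets A ∖ {p56}, so x IS a limit point.
Collecting: A' = {p52, p53, p55, p56}.


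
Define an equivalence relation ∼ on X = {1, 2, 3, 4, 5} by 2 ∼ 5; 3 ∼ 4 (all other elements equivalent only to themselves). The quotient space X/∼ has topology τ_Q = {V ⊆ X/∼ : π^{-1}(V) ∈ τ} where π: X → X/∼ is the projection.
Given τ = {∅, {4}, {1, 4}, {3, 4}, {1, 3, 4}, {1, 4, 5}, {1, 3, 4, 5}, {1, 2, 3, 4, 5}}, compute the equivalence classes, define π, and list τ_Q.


X/∼ = {[1], [2=5], [3=4]}; |τ_Q| = 4.

Equivalence classes: [1], [2=5], [3=4].
Quotient map π: X → X/∼ sends 1 ↦ [1], 2 ↦ [2=5], 3 ↦ [3=4], 4 ↦ [3=4], 5 ↦ [2=5].
For each subset V ⊆ X/∼, compute π^{-1}(V) ⊆ X and check whether π^{-1}(V) ∈ τ. V is open in τ_Q iff π^{-1}(V) ∈ τ.
  V = {}: π^{-1}(V) = ∅ ∈ τ ✓.
  V = {[1]}: π^{-1}(V) = {1} ∉ τ ✗.
  V = {[2=5]}: π^{-1}(V) = {2, 5} ∉ τ ✗.
  V = {[1], [2=5]}: π^{-1}(V) = {1, 2, 5} ∉ τ ✗.
  V = {[3=4]}: π^{-1}(V) = {3, 4} ∈ τ ✓.
  V = {[1], [3=4]}: π^{-1}(V) = {1, 3, 4} ∈ τ ✓.
  V = {[2=5], [3=4]}: π^{-1}(V) = {2, 3, 4, 5} ∉ τ ✗.
  V = {[1], [2=5], [3=4]}: π^{-1}(V) = {1, 2, 3, 4, 5} ∈ τ ✓.
Open sets in the quotient: τ_Q = {{}, {[3=4]}, {[1], [3=4]}, {[1], [2=5], [3=4]}} (4 elements).


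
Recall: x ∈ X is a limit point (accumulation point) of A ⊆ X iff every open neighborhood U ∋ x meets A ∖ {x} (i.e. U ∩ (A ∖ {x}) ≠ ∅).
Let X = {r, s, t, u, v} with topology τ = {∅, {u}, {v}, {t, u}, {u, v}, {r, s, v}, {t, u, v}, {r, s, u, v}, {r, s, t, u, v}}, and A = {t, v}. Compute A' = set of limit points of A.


A' = {r, s}

For each x ∈ X, list the open sets U ∈ τ with x ∈ U, then check whether U ∩ (A ∖ {x}) ≠ ∅ for every such U.
  x = r: opens ∋ x are {r, s, v}, {r, s, u, v}, {r, s, t, u, v}; each meets A ∖ {r}, so x IS a limit point.
  x = s: opens ∋ x are {r, s, v}, {r, s, u, v}, {r, s, t, u, v}; each meets A ∖ {s}, so x IS a limit point.
  x = t: open {t, u} ∋ x has {t, u} ∩ (A ∖ {t}) = ∅, so x is NOT a limit point.
  x = u: open {u} ∋ x has {u} ∩ (A ∖ {u}) = ∅, so x is NOT a limit point.
  x = v: open {v} ∋ x has {v} ∩ (A ∖ {v}) = ∅, so x is NOT a limit point.
Collecting: A' = {r, s}.


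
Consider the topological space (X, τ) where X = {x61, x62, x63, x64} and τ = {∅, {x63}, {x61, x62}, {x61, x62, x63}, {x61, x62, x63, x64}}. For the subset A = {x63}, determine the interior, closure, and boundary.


int(A) = {x63}, cl(A) = {x63, x64}, ∂A = {x64}.

Closed sets in (X, τ) are complements of opens:
  closed(X, τ) = {∅, {x64}, {x63, x64}, {x61, x62, x64}, {x61, x62, x63, x64}}.
int(A) = ⋃ {U ∈ τ : U ⊆ A}. Opens contained in A: ∅, {x63}.
Taking the union of these: int(A) = {x63}.
cl(A) = ⋂ {C closed : A ⊆ C}. Closed sets containing A: {x63, x64}, {x61, x62, x63, x64}.
Intersecting these: cl(A) = {x63, x64}.
∂A = cl(A) ∖ int(A) = {x63, x64} ∖ {x63} = {x64}.


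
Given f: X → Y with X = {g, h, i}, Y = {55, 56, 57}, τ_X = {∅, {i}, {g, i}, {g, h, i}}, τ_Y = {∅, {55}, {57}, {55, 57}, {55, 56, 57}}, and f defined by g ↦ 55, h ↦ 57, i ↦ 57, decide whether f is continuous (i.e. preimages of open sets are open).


f is NOT continuous.

Compute f^{-1}(U) for each U ∈ τ_Y:
  U = ∅: f^{-1}(U) = ∅ ∈ τ_X ✓.
  U = {55}: f^{-1}(U) = {g} ∉ τ_X ✗.
  U = {57}: f^{-1}(U) = {h, i} ∉ τ_X ✗.
  U = {55, 57}: f^{-1}(U) = {g, h, i} ∈ τ_X ✓.
  U = {55, 56, 57}: f^{-1}(U) = {g, h, i} ∈ τ_X ✓.
Found U = {55} with f^{-1}(U) = {g} not in τ_X. Therefore f is NOT continuous.


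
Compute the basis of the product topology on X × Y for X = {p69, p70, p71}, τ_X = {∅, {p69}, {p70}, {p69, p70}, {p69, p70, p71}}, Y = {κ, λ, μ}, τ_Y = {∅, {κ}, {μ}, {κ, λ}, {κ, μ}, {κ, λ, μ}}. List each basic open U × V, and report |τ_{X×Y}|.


Basis B = {∅ × ∅, {p69} × {κ}, {p69} × {μ}, {p70} × {κ}, {p70} × {μ}, {p69} × {κ, λ}, {p69} × {κ, μ}, {p69, p70} × {κ}, {p69, p70} × {μ}, {p70} × {κ, λ}, {p70} × {κ, μ}, {p69} × {κ, λ, μ}, {p69, p70, p71} × {κ}, {p69, p70, p71} × {μ}, {p70} × {κ, λ, μ}, {p69, p70} × {κ, λ}, {p69, p70} × {κ, μ}, {p69, p70} × {κ, λ, μ}, {p69, p70, p71} × {κ, λ}, {p69, p70, p71} × {κ, μ}, {p69, p70, p71} × {κ, λ, μ}}; |τ_{X×Y}| = 70.

Enumerate products U × V with U ∈ τ_X, V ∈ τ_Y (deduplicated):
  ∅ × ∅ = {} (∅)
  {p69} × {κ} = {(p69,κ)}
  {p69} × {μ} = {(p69,μ)}
  {p70} × {κ} = {(p70,κ)}
  {p70} × {μ} = {(p70,μ)}
  {p69} × {κ, λ} = {(p69,κ), (p69,λ)}
  {p69} × {κ, μ} = {(p69,κ), (p69,μ)}
  {p69, p70} × {κ} = {(p69,κ), (p70,κ)}
  {p69, p70} × {μ} = {(p69,μ), (p70,μ)}
  {p70} × {κ, λ} = {(p70,κ), (p70,λ)}
  {p70} × {κ, μ} = {(p70,κ), (p70,μ)}
  {p69} × {κ, λ, μ} = {(p69,κ), (p69,λ), (p69,μ)}
  {p69, p70, p71} × {κ} = {(p69,κ), (p70,κ), (p71,κ)}
  {p69, p70, p71} × {μ} = {(p69,μ), (p70,μ), (p71,μ)}
  {p70} × {κ, λ, μ} = {(p70,κ), (p70,λ), (p70,μ)}
  {p69, p70} × {κ, λ} = {(p69,κ), (p69,λ), (p70,κ), (p70,λ)}
  {p69, p70} × {κ, μ} = {(p69,κ), (p69,μ), (p70,κ), (p70,μ)}
  {p69, p70} × {κ, λ, μ} = {(p69,κ), (p69,λ), (p69,μ), (p70,κ), (p70,λ), (p70,μ)}
  {p69, p70, p71} × {κ, λ} = {(p69,κ), (p69,λ), (p70,κ), (p70,λ), (p71,κ), (p71,λ)}
  {p69, p70, p71} × {κ, μ} = {(p69,κ), (p69,μ), (p70,κ), (p70,μ), (p71,κ), (p71,μ)}
  {p69, p70, p71} × {κ, λ, μ} = {(p69,κ), (p69,λ), (p69,μ), (p70,κ), (p70,λ), (p70,μ), (p71,κ), (p71,λ), (p71,μ)}
These 21 distinct sets form the basis B.
Close under arbitrary unions to get τ_{X×Y}; counting gives |τ_{X×Y}| = 70.


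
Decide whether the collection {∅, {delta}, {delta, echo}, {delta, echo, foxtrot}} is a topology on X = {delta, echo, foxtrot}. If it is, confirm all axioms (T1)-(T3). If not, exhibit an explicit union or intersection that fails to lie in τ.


τ IS a topology on X.

Axiom (T1): ∅ ∈ τ? Yes; X ∈ τ? Yes.
Axiom (T2/T3): check pairwise unions and intersections of members of τ.
All pairwise intersections and unions checked — each lies in τ. Therefore τ satisfies (T1), (T2), (T3): it IS a topology on X.


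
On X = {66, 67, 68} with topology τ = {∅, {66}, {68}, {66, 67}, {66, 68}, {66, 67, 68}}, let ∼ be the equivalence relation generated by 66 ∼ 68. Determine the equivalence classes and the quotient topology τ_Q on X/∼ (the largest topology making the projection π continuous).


X/∼ = {[66=68], [67]}; |τ_Q| = 3.

Equivalence classes: [66=68], [67].
Quotient map π: X → X/∼ sends 66 ↦ [66=68], 67 ↦ [67], 68 ↦ [66=68].
For each subset V ⊆ X/∼, compute π^{-1}(V) ⊆ X and check whether π^{-1}(V) ∈ τ. V is open in τ_Q iff π^{-1}(V) ∈ τ.
  V = {}: π^{-1}(V) = ∅ ∈ τ ✓.
  V = {[66=68]}: π^{-1}(V) = {66, 68} ∈ τ ✓.
  V = {[67]}: π^{-1}(V) = {67} ∉ τ ✗.
  V = {[66=68], [67]}: π^{-1}(V) = {66, 67, 68} ∈ τ ✓.
Open sets in the quotient: τ_Q = {{}, {[66=68]}, {[66=68], [67]}} (3 elements).


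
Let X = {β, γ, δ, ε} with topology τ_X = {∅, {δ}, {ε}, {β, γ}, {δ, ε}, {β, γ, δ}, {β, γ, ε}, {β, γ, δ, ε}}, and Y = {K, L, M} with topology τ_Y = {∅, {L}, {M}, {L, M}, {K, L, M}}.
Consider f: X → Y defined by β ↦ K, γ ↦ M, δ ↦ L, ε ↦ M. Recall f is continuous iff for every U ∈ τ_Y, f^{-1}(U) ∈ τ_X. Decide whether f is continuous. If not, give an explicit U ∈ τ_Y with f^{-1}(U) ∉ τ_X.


f is NOT continuous.

Compute f^{-1}(U) for each U ∈ τ_Y:
  U = ∅: f^{-1}(U) = ∅ ∈ τ_X ✓.
  U = {L}: f^{-1}(U) = {δ} ∈ τ_X ✓.
  U = {M}: f^{-1}(U) = {γ, ε} ∉ τ_X ✗.
  U = {L, M}: f^{-1}(U) = {γ, δ, ε} ∉ τ_X ✗.
  U = {K, L, M}: f^{-1}(U) = {β, γ, δ, ε} ∈ τ_X ✓.
Found U = {M} with f^{-1}(U) = {γ, ε} not in τ_X. Therefore f is NOT continuous.


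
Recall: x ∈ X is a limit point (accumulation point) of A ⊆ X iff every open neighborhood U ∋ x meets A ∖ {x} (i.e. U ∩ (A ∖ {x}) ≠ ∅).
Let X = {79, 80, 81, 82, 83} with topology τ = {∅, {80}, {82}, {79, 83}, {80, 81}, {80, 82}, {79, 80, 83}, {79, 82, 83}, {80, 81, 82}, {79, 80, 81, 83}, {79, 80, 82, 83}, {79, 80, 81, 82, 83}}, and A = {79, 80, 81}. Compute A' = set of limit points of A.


A' = {81, 83}

For each x ∈ X, list the open sets U ∈ τ with x ∈ U, then check whether U ∩ (A ∖ {x}) ≠ ∅ for every such U.
  x = 79: open {79, 83} ∋ x has {79, 83} ∩ (A ∖ {79}) = ∅, so x is NOT a limit point.
  x = 80: open {80} ∋ x has {80} ∩ (A ∖ {80}) = ∅, so x is NOT a limit point.
  x = 81: opens ∋ x are {80, 81}, {80, 81, 82}, {79, 80, 81, 83}, {79, 80, 81, 82, 83}; each meets A ∖ {81}, so x IS a limit point.
  x = 82: open {82} ∋ x has {82} ∩ (A ∖ {82}) = ∅, so x is NOT a limit point.
  x = 83: opens ∋ x are {79, 83}, {79, 80, 83}, {79, 82, 83}, {79, 80, 81, 83}, {79, 80, 82, 83}, {79, 80, 81, 82, 83}; each meets A ∖ {83}, so x IS a limit point.
Collecting: A' = {81, 83}.


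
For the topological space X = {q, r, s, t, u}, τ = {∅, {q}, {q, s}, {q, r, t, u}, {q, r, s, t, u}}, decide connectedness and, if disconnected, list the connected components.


(X, τ) is connected.

Find clopen sets (U ∈ τ with X ∖ U ∈ τ):
  U = ∅, X ∖ U = {q, r, s, t, u} — both open, so U is clopen.
  U = {q, r, s, t, u}, X ∖ U = ∅ — both open, so U is clopen.
Only trivial clopens (∅ and X) exist, so (X, τ) is connected.
Compute connected components by grouping points that agree on all clopens:
  component: {q, r, s, t, u}


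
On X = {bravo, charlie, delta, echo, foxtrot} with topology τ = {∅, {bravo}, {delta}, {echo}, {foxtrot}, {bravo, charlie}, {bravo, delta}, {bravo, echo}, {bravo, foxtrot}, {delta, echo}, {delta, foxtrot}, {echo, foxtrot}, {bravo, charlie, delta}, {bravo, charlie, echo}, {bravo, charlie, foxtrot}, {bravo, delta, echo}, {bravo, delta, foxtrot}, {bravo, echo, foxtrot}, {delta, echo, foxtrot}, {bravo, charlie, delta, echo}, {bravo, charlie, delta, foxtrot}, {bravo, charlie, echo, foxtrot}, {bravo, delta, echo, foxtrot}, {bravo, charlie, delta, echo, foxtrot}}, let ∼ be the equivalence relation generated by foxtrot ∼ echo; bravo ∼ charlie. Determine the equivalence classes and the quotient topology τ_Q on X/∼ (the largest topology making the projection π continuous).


X/∼ = {[bravo=charlie], [delta], [echo=foxtrot]}; |τ_Q| = 8.

Equivalence classes: [bravo=charlie], [delta], [echo=foxtrot].
Quotient map π: X → X/∼ sends bravo ↦ [bravo=charlie], charlie ↦ [bravo=charlie], delta ↦ [delta], echo ↦ [echo=foxtrot], foxtrot ↦ [echo=foxtrot].
For each subset V ⊆ X/∼, compute π^{-1}(V) ⊆ X and check whether π^{-1}(V) ∈ τ. V is open in τ_Q iff π^{-1}(V) ∈ τ.
  V = {}: π^{-1}(V) = ∅ ∈ τ ✓.
  V = {[bravo=charlie]}: π^{-1}(V) = {bravo, charlie} ∈ τ ✓.
  V = {[delta]}: π^{-1}(V) = {delta} ∈ τ ✓.
  V = {[bravo=charlie], [delta]}: π^{-1}(V) = {bravo, charlie, delta} ∈ τ ✓.
  V = {[echo=foxtrot]}: π^{-1}(V) = {echo, foxtrot} ∈ τ ✓.
  V = {[bravo=charlie], [echo=foxtrot]}: π^{-1}(V) = {bravo, charlie, echo, foxtrot} ∈ τ ✓.
  V = {[delta], [echo=foxtrot]}: π^{-1}(V) = {delta, echo, foxtrot} ∈ τ ✓.
  V = {[bravo=charlie], [delta], [echo=foxtrot]}: π^{-1}(V) = {bravo, charlie, delta, echo, foxtrot} ∈ τ ✓.
Open sets in the quotient: τ_Q = {{}, {[bravo=charlie]}, {[delta]}, {[bravo=charlie], [delta]}, {[echo=foxtrot]}, {[bravo=charlie], [echo=foxtrot]}, {[delta], [echo=foxtrot]}, {[bravo=charlie], [delta], [echo=foxtrot]}} (8 elements).


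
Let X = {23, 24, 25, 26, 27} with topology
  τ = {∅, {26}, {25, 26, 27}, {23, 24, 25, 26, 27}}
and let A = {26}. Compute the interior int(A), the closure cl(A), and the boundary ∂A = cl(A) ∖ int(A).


int(A) = {26}, cl(A) = {23, 24, 25, 26, 27}, ∂A = {23, 24, 25, 27}.

Closed sets in (X, τ) are complements of opens:
  closed(X, τ) = {∅, {23, 24}, {23, 24, 25, 27}, {23, 24, 25, 26, 27}}.
int(A) = ⋃ {U ∈ τ : U ⊆ A}. Opens contained in A: ∅, {26}.
Taking the union of these: int(A) = {26}.
cl(A) = ⋂ {C closed : A ⊆ C}. Closed sets containing A: {23, 24, 25, 26, 27}.
Intersecting these: cl(A) = {23, 24, 25, 26, 27}.
∂A = cl(A) ∖ int(A) = {23, 24, 25, 26, 27} ∖ {26} = {23, 24, 25, 27}.


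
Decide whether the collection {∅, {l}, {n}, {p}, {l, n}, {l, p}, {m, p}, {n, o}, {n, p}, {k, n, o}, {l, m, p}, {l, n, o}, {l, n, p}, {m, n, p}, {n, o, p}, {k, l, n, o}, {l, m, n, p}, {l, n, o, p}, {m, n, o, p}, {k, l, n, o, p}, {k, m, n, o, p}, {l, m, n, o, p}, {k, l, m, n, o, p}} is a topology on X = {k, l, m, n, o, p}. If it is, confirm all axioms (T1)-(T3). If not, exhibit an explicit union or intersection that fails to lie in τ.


τ is NOT a topology on X.

Axiom (T1): ∅ ∈ τ? Yes; X ∈ τ? Yes.
Axiom (T2/T3): check pairwise unions and intersections of members of τ.
Counterexample for (T2): {p} ∪ {k, n, o} = {k, n, o, p} ∉ τ. Therefore τ is NOT a topology.


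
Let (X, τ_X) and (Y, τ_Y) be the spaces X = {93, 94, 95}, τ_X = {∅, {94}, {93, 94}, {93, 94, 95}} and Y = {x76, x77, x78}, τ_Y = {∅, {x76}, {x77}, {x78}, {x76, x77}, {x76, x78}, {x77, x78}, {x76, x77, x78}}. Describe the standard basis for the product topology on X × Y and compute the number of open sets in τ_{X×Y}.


Basis B = {∅ × ∅, {94} × {x76}, {94} × {x77}, {94} × {x78}, {93, 94} × {x76}, {93, 94} × {x77}, {93, 94} × {x78}, {94} × {x76, x77}, {94} × {x76, x78}, {94} × {x77, x78}, {93, 94, 95} × {x76}, {93, 94, 95} × {x77}, {93, 94, 95} × {x78}, {94} × {x76, x77, x78}, {93, 94} × {x76, x77}, {93, 94} × {x76, x78}, {93, 94} × {x77, x78}, {93, 94} × {x76, x77, x78}, {93, 94, 95} × {x76, x77}, {93, 94, 95} × {x76, x78}, {93, 94, 95} × {x77, x78}, {93, 94, 95} × {x76, x77, x78}}; |τ_{X×Y}| = 64.

Enumerate products U × V with U ∈ τ_X, V ∈ τ_Y (deduplicated):
  ∅ × ∅ = {} (∅)
  {94} × {x76} = {(94,x76)}
  {94} × {x77} = {(94,x77)}
  {94} × {x78} = {(94,x78)}
  {93, 94} × {x76} = {(93,x76), (94,x76)}
  {93, 94} × {x77} = {(93,x77), (94,x77)}
  {93, 94} × {x78} = {(93,x78), (94,x78)}
  {94} × {x76, x77} = {(94,x76), (94,x77)}
  {94} × {x76, x78} = {(94,x76), (94,x78)}
  {94} × {x77, x78} = {(94,x77), (94,x78)}
  {93, 94, 95} × {x76} = {(93,x76), (94,x76), (95,x76)}
  {93, 94, 95} × {x77} = {(93,x77), (94,x77), (95,x77)}
  {93, 94, 95} × {x78} = {(93,x78), (94,x78), (95,x78)}
  {94} × {x76, x77, x78} = {(94,x76), (94,x77), (94,x78)}
  {93, 94} × {x76, x77} = {(93,x76), (93,x77), (94,x76), (94,x77)}
  {93, 94} × {x76, x78} = {(93,x76), (93,x78), (94,x76), (94,x78)}
  {93, 94} × {x77, x78} = {(93,x77), (93,x78), (94,x77), (94,x78)}
  {93, 94} × {x76, x77, x78} = {(93,x76), (93,x77), (93,x78), (94,x76), (94,x77), (94,x78)}
  {93, 94, 95} × {x76, x77} = {(93,x76), (93,x77), (94,x76), (94,x77), (95,x76), (95,x77)}
  {93, 94, 95} × {x76, x78} = {(93,x76), (93,x78), (94,x76), (94,x78), (95,x76), (95,x78)}
  {93, 94, 95} × {x77, x78} = {(93,x77), (93,x78), (94,x77), (94,x78), (95,x77), (95,x78)}
  {93, 94, 95} × {x76, x77, x78} = {(93,x76), (93,x77), (93,x78), (94,x76), (94,x77), (94,x78), (95,x76), (95,x77), (95,x78)}
These 22 distinct sets form the basis B.
Close under arbitrary unions to get τ_{X×Y}; counting gives |τ_{X×Y}| = 64.


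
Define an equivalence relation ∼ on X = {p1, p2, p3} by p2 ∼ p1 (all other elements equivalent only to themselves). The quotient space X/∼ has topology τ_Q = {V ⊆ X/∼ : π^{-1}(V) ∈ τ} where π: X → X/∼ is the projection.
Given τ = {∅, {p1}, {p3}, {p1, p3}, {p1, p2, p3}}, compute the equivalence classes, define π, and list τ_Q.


X/∼ = {[p1=p2], [p3]}; |τ_Q| = 3.

Equivalence classes: [p1=p2], [p3].
Quotient map π: X → X/∼ sends p1 ↦ [p1=p2], p2 ↦ [p1=p2], p3 ↦ [p3].
For each subset V ⊆ X/∼, compute π^{-1}(V) ⊆ X and check whether π^{-1}(V) ∈ τ. V is open in τ_Q iff π^{-1}(V) ∈ τ.
  V = {}: π^{-1}(V) = ∅ ∈ τ ✓.
  V = {[p1=p2]}: π^{-1}(V) = {p1, p2} ∉ τ ✗.
  V = {[p3]}: π^{-1}(V) = {p3} ∈ τ ✓.
  V = {[p1=p2], [p3]}: π^{-1}(V) = {p1, p2, p3} ∈ τ ✓.
Open sets in the quotient: τ_Q = {{}, {[p3]}, {[p1=p2], [p3]}} (3 elements).


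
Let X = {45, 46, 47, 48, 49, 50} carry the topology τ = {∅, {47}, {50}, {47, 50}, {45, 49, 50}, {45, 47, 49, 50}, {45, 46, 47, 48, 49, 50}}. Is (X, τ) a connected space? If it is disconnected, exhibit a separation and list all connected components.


(X, τ) is connected.

Find clopen sets (U ∈ τ with X ∖ U ∈ τ):
  U = ∅, X ∖ U = {45, 46, 47, 48, 49, 50} — both open, so U is clopen.
  U = {45, 46, 47, 48, 49, 50}, X ∖ U = ∅ — both open, so U is clopen.
Only trivial clopens (∅ and X) exist, so (X, τ) is connected.
Compute connected components by grouping points that agree on all clopens:
  component: {45, 46, 47, 48, 49, 50}


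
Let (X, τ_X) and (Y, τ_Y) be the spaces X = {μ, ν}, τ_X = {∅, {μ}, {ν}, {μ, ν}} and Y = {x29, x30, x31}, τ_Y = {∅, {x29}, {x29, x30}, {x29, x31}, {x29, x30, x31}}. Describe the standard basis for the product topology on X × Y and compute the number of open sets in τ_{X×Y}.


Basis B = {∅ × ∅, {μ} × {x29}, {ν} × {x29}, {μ} × {x29, x30}, {μ} × {x29, x31}, {μ, ν} × {x29}, {ν} × {x29, x30}, {ν} × {x29, x31}, {μ} × {x29, x30, x31}, {ν} × {x29, x30, x31}, {μ, ν} × {x29, x30}, {μ, ν} × {x29, x31}, {μ, ν} × {x29, x30, x31}}; |τ_{X×Y}| = 25.

Enumerate products U × V with U ∈ τ_X, V ∈ τ_Y (deduplicated):
  ∅ × ∅ = {} (∅)
  {μ} × {x29} = {(μ,x29)}
  {ν} × {x29} = {(ν,x29)}
  {μ} × {x29, x30} = {(μ,x29), (μ,x30)}
  {μ} × {x29, x31} = {(μ,x29), (μ,x31)}
  {μ, ν} × {x29} = {(μ,x29), (ν,x29)}
  {ν} × {x29, x30} = {(ν,x29), (ν,x30)}
  {ν} × {x29, x31} = {(ν,x29), (ν,x31)}
  {μ} × {x29, x30, x31} = {(μ,x29), (μ,x30), (μ,x31)}
  {ν} × {x29, x30, x31} = {(ν,x29), (ν,x30), (ν,x31)}
  {μ, ν} × {x29, x30} = {(μ,x29), (μ,x30), (ν,x29), (ν,x30)}
  {μ, ν} × {x29, x31} = {(μ,x29), (μ,x31), (ν,x29), (ν,x31)}
  {μ, ν} × {x29, x30, x31} = {(μ,x29), (μ,x30), (μ,x31), (ν,x29), (ν,x30), (ν,x31)}
These 13 distinct sets form the basis B.
Close under arbitrary unions to get τ_{X×Y}; counting gives |τ_{X×Y}| = 25.


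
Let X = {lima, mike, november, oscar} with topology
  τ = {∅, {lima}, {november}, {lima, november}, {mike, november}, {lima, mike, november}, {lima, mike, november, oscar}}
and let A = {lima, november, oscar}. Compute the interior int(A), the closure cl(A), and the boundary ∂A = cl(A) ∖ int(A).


int(A) = {lima, november}, cl(A) = {lima, mike, november, oscar}, ∂A = {mike, oscar}.

Closed sets in (X, τ) are complements of opens:
  closed(X, τ) = {∅, {oscar}, {lima, oscar}, {mike, oscar}, {lima, mike, oscar}, {mike, november, oscar}, {lima, mike, november, oscar}}.
int(A) = ⋃ {U ∈ τ : U ⊆ A}. Opens contained in A: ∅, {lima}, {november}, {lima, november}.
Taking the union of these: int(A) = {lima, november}.
cl(A) = ⋂ {C closed : A ⊆ C}. Closed sets containing A: {lima, mike, november, oscar}.
Intersecting these: cl(A) = {lima, mike, november, oscar}.
∂A = cl(A) ∖ int(A) = {lima, mike, november, oscar} ∖ {lima, november} = {mike, oscar}.


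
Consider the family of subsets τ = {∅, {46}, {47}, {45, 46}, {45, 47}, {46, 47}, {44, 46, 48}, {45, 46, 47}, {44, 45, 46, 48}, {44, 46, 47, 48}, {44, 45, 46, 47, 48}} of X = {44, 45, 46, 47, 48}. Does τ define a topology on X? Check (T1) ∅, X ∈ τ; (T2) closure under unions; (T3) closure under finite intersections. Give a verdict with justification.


τ is NOT a topology on X.

Axiom (T1): ∅ ∈ τ? Yes; X ∈ τ? Yes.
Axiom (T2/T3): check pairwise unions and intersections of members of τ.
Counterexample for (T3): {45, 46} ∩ {45, 47} = {45} ∉ τ. Therefore τ is NOT a topology.


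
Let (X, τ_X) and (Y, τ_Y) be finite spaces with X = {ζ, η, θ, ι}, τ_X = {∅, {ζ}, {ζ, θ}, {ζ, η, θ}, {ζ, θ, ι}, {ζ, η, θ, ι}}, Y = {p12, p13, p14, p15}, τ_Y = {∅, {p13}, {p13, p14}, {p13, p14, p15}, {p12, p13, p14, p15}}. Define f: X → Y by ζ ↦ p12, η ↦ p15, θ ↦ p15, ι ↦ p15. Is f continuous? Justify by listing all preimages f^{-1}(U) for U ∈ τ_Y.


f is NOT continuous.

Compute f^{-1}(U) for each U ∈ τ_Y:
  U = ∅: f^{-1}(U) = ∅ ∈ τ_X ✓.
  U = {p13}: f^{-1}(U) = ∅ ∈ τ_X ✓.
  U = {p13, p14}: f^{-1}(U) = ∅ ∈ τ_X ✓.
  U = {p13, p14, p15}: f^{-1}(U) = {η, θ, ι} ∉ τ_X ✗.
  U = {p12, p13, p14, p15}: f^{-1}(U) = {ζ, η, θ, ι} ∈ τ_X ✓.
Found U = {p13, p14, p15} with f^{-1}(U) = {η, θ, ι} not in τ_X. Therefore f is NOT continuous.


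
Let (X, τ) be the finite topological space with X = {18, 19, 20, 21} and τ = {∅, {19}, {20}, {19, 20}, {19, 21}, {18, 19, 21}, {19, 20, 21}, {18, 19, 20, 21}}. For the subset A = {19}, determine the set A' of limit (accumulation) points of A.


A' = {18, 21}

For each x ∈ X, list the open sets U ∈ τ with x ∈ U, then check whether U ∩ (A ∖ {x}) ≠ ∅ for every such U.
  x = 18: opens ∋ x are {18, 19, 21}, {18, 19, 20, 21}; each meets A ∖ {18}, so x IS a limit point.
  x = 19: open {19} ∋ x has {19} ∩ (A ∖ {19}) = ∅, so x is NOT a limit point.
  x = 20: open {20} ∋ x has {20} ∩ (A ∖ {20}) = ∅, so x is NOT a limit point.
  x = 21: opens ∋ x are {19, 21}, {18, 19, 21}, {19, 20, 21}, {18, 19, 20, 21}; each meets A ∖ {21}, so x IS a limit point.
Collecting: A' = {18, 21}.


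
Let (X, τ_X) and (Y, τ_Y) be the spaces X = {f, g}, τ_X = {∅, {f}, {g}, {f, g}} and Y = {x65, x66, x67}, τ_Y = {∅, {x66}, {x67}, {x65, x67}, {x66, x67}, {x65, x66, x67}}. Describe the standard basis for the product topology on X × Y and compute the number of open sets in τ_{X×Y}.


Basis B = {∅ × ∅, {f} × {x66}, {f} × {x67}, {g} × {x66}, {g} × {x67}, {f} × {x65, x67}, {f} × {x66, x67}, {f, g} × {x66}, {f, g} × {x67}, {g} × {x65, x67}, {g} × {x66, x67}, {f} × {x65, x66, x67}, {g} × {x65, x66, x67}, {f, g} × {x65, x67}, {f, g} × {x66, x67}, {f, g} × {x65, x66, x67}}; |τ_{X×Y}| = 36.

Enumerate products U × V with U ∈ τ_X, V ∈ τ_Y (deduplicated):
  ∅ × ∅ = {} (∅)
  {f} × {x66} = {(f,x66)}
  {f} × {x67} = {(f,x67)}
  {g} × {x66} = {(g,x66)}
  {g} × {x67} = {(g,x67)}
  {f} × {x65, x67} = {(f,x65), (f,x67)}
  {f} × {x66, x67} = {(f,x66), (f,x67)}
  {f, g} × {x66} = {(f,x66), (g,x66)}
  {f, g} × {x67} = {(f,x67), (g,x67)}
  {g} × {x65, x67} = {(g,x65), (g,x67)}
  {g} × {x66, x67} = {(g,x66), (g,x67)}
  {f} × {x65, x66, x67} = {(f,x65), (f,x66), (f,x67)}
  {g} × {x65, x66, x67} = {(g,x65), (g,x66), (g,x67)}
  {f, g} × {x65, x67} = {(f,x65), (f,x67), (g,x65), (g,x67)}
  {f, g} × {x66, x67} = {(f,x66), (f,x67), (g,x66), (g,x67)}
  {f, g} × {x65, x66, x67} = {(f,x65), (f,x66), (f,x67), (g,x65), (g,x66), (g,x67)}
These 16 distinct sets form the basis B.
Close under arbitrary unions to get τ_{X×Y}; counting gives |τ_{X×Y}| = 36.


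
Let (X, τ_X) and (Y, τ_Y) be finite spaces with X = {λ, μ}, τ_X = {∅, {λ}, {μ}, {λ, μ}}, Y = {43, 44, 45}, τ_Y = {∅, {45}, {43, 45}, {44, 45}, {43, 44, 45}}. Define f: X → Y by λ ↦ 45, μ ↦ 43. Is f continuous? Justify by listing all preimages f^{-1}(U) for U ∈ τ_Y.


f IS continuous.

Compute f^{-1}(U) for each U ∈ τ_Y:
  U = ∅: f^{-1}(U) = ∅ ∈ τ_X ✓.
  U = {45}: f^{-1}(U) = {λ} ∈ τ_X ✓.
  U = {43, 45}: f^{-1}(U) = {λ, μ} ∈ τ_X ✓.
  U = {44, 45}: f^{-1}(U) = {λ} ∈ τ_X ✓.
  U = {43, 44, 45}: f^{-1}(U) = {λ, μ} ∈ τ_X ✓.
Every preimage lies in τ_X, so f IS continuous.


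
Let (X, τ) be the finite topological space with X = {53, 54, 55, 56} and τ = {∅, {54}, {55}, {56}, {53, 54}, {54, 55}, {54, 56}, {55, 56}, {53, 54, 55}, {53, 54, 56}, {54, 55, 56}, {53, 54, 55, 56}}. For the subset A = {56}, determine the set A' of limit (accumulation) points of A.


A' = ∅

For each x ∈ X, list the open sets U ∈ τ with x ∈ U, then check whether U ∩ (A ∖ {x}) ≠ ∅ for every such U.
  x = 53: open {53, 54} ∋ x has {53, 54} ∩ (A ∖ {53}) = ∅, so x is NOT a limit point.
  x = 54: open {54} ∋ x has {54} ∩ (A ∖ {54}) = ∅, so x is NOT a limit point.
  x = 55: open {55} ∋ x has {55} ∩ (A ∖ {55}) = ∅, so x is NOT a limit point.
  x = 56: open {56} ∋ x has {56} ∩ (A ∖ {56}) = ∅, so x is NOT a limit point.
Collecting: A' = ∅.


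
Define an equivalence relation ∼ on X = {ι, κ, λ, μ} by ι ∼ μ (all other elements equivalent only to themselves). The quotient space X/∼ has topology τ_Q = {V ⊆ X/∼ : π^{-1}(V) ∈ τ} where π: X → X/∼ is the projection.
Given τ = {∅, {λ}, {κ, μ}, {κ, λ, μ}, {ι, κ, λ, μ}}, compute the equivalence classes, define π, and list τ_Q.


X/∼ = {[ι=μ], [κ], [λ]}; |τ_Q| = 3.

Equivalence classes: [ι=μ], [κ], [λ].
Quotient map π: X → X/∼ sends ι ↦ [ι=μ], κ ↦ [κ], λ ↦ [λ], μ ↦ [ι=μ].
For each subset V ⊆ X/∼, compute π^{-1}(V) ⊆ X and check whether π^{-1}(V) ∈ τ. V is open in τ_Q iff π^{-1}(V) ∈ τ.
  V = {}: π^{-1}(V) = ∅ ∈ τ ✓.
  V = {[ι=μ]}: π^{-1}(V) = {ι, μ} ∉ τ ✗.
  V = {[κ]}: π^{-1}(V) = {κ} ∉ τ ✗.
  V = {[ι=μ], [κ]}: π^{-1}(V) = {ι, κ, μ} ∉ τ ✗.
  V = {[λ]}: π^{-1}(V) = {λ} ∈ τ ✓.
  V = {[ι=μ], [λ]}: π^{-1}(V) = {ι, λ, μ} ∉ τ ✗.
  V = {[κ], [λ]}: π^{-1}(V) = {κ, λ} ∉ τ ✗.
  V = {[ι=μ], [κ], [λ]}: π^{-1}(V) = {ι, κ, λ, μ} ∈ τ ✓.
Open sets in the quotient: τ_Q = {{}, {[λ]}, {[ι=μ], [κ], [λ]}} (3 elements).


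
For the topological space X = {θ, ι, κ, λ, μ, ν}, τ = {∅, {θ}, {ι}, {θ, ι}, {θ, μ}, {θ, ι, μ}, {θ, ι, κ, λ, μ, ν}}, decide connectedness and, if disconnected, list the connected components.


(X, τ) is connected.

Find clopen sets (U ∈ τ with X ∖ U ∈ τ):
  U = ∅, X ∖ U = {θ, ι, κ, λ, μ, ν} — both open, so U is clopen.
  U = {θ, ι, κ, λ, μ, ν}, X ∖ U = ∅ — both open, so U is clopen.
Only trivial clopens (∅ and X) exist, so (X, τ) is connected.
Compute connected components by grouping points that agree on all clopens:
  component: {θ, ι, κ, λ, μ, ν}


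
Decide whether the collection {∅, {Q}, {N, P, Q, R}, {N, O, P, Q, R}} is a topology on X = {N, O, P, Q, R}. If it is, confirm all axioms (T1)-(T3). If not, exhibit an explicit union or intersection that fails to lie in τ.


τ IS a topology on X.

Axiom (T1): ∅ ∈ τ? Yes; X ∈ τ? Yes.
Axiom (T2/T3): check pairwise unions and intersections of members of τ.
All pairwise intersections and unions checked — each lies in τ. Therefore τ satisfies (T1), (T2), (T3): it IS a topology on X.


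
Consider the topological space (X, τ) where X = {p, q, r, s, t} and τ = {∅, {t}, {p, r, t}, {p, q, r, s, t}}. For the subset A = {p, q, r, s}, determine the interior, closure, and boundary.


int(A) = ∅, cl(A) = {p, q, r, s}, ∂A = {p, q, r, s}.

Closed sets in (X, τ) are complements of opens:
  closed(X, τ) = {∅, {q, s}, {p, q, r, s}, {p, q, r, s, t}}.
int(A) = ⋃ {U ∈ τ : U ⊆ A}. Opens contained in A: ∅.
Taking the union of these: int(A) = ∅.
cl(A) = ⋂ {C closed : A ⊆ C}. Closed sets containing A: {p, q, r, s}, {p, q, r, s, t}.
Intersecting these: cl(A) = {p, q, r, s}.
∂A = cl(A) ∖ int(A) = {p, q, r, s} ∖ ∅ = {p, q, r, s}.


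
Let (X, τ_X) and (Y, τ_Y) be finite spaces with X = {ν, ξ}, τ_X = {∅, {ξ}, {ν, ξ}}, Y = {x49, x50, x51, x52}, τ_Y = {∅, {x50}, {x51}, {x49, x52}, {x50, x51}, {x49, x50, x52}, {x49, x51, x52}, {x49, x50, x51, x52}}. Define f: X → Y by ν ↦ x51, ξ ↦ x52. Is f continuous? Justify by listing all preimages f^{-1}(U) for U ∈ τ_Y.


f is NOT continuous.

Compute f^{-1}(U) for each U ∈ τ_Y:
  U = ∅: f^{-1}(U) = ∅ ∈ τ_X ✓.
  U = {x50}: f^{-1}(U) = ∅ ∈ τ_X ✓.
  U = {x51}: f^{-1}(U) = {ν} ∉ τ_X ✗.
  U = {x49, x52}: f^{-1}(U) = {ξ} ∈ τ_X ✓.
  U = {x50, x51}: f^{-1}(U) = {ν} ∉ τ_X ✗.
  U = {x49, x50, x52}: f^{-1}(U) = {ξ} ∈ τ_X ✓.
  U = {x49, x51, x52}: f^{-1}(U) = {ν, ξ} ∈ τ_X ✓.
  U = {x49, x50, x51, x52}: f^{-1}(U) = {ν, ξ} ∈ τ_X ✓.
Found U = {x51} with f^{-1}(U) = {ν} not in τ_X. Therefore f is NOT continuous.


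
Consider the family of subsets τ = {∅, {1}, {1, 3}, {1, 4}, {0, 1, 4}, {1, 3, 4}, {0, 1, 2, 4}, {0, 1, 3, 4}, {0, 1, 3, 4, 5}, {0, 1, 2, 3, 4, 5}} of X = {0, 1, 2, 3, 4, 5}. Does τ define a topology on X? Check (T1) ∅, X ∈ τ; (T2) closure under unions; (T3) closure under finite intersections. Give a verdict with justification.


τ is NOT a topology on X.

Axiom (T1): ∅ ∈ τ? Yes; X ∈ τ? Yes.
Axiom (T2/T3): check pairwise unions and intersections of members of τ.
Counterexample for (T2): {1, 3} ∪ {0, 1, 2, 4} = {0, 1, 2, 3, 4} ∉ τ. Therefore τ is NOT a topology.


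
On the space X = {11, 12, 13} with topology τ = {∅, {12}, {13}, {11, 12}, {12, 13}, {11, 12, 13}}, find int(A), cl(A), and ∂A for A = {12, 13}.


int(A) = {12, 13}, cl(A) = {11, 12, 13}, ∂A = {11}.

Closed sets in (X, τ) are complements of opens:
  closed(X, τ) = {∅, {11}, {13}, {11, 12}, {11, 13}, {11, 12, 13}}.
int(A) = ⋃ {U ∈ τ : U ⊆ A}. Opens contained in A: ∅, {12}, {13}, {12, 13}.
Taking the union of these: int(A) = {12, 13}.
cl(A) = ⋂ {C closed : A ⊆ C}. Closed sets containing A: {11, 12, 13}.
Intersecting these: cl(A) = {11, 12, 13}.
∂A = cl(A) ∖ int(A) = {11, 12, 13} ∖ {12, 13} = {11}.


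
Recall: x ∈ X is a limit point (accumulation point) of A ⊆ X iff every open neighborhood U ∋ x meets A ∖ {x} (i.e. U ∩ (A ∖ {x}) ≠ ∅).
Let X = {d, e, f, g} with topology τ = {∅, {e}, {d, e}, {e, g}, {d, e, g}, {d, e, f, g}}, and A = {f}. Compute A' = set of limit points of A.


A' = ∅

For each x ∈ X, list the open sets U ∈ τ with x ∈ U, then check whether U ∩ (A ∖ {x}) ≠ ∅ for every such U.
  x = d: open {d, e} ∋ x has {d, e} ∩ (A ∖ {d}) = ∅, so x is NOT a limit point.
  x = e: open {e} ∋ x has {e} ∩ (A ∖ {e}) = ∅, so x is NOT a limit point.
  x = f: open {d, e, f, g} ∋ x has {d, e, f, g} ∩ (A ∖ {f}) = ∅, so x is NOT a limit point.
  x = g: open {e, g} ∋ x has {e, g} ∩ (A ∖ {g}) = ∅, so x is NOT a limit point.
Collecting: A' = ∅.


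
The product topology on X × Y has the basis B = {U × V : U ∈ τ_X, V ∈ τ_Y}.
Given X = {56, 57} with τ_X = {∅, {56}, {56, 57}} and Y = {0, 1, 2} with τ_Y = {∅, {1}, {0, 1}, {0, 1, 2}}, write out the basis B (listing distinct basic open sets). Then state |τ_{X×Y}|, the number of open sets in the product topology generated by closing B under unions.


Basis B = {∅ × ∅, {56} × {1}, {56} × {0, 1}, {56, 57} × {1}, {56} × {0, 1, 2}, {56, 57} × {0, 1}, {56, 57} × {0, 1, 2}}; |τ_{X×Y}| = 10.

Enumerate products U × V with U ∈ τ_X, V ∈ τ_Y (deduplicated):
  ∅ × ∅ = {} (∅)
  {56} × {1} = {(56,1)}
  {56} × {0, 1} = {(56,0), (56,1)}
  {56, 57} × {1} = {(56,1), (57,1)}
  {56} × {0, 1, 2} = {(56,0), (56,1), (56,2)}
  {56, 57} × {0, 1} = {(56,0), (56,1), (57,0), (57,1)}
  {56, 57} × {0, 1, 2} = {(56,0), (56,1), (56,2), (57,0), (57,1), (57,2)}
These 7 distinct sets form the basis B.
Close under arbitrary unions to get τ_{X×Y}; counting gives |τ_{X×Y}| = 10.


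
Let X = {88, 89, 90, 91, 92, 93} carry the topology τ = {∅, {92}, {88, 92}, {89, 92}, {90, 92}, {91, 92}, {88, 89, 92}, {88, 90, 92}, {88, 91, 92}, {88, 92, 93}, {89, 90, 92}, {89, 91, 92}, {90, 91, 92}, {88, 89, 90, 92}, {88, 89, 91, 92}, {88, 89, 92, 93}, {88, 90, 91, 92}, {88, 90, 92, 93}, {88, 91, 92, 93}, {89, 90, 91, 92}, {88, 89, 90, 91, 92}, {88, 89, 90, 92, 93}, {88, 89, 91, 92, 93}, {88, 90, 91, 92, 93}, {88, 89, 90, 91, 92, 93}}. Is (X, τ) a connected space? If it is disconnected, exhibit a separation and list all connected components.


(X, τ) is connected.

Find clopen sets (U ∈ τ with X ∖ U ∈ τ):
  U = ∅, X ∖ U = {88, 89, 90, 91, 92, 93} — both open, so U is clopen.
  U = {88, 89, 90, 91, 92, 93}, X ∖ U = ∅ — both open, so U is clopen.
Only trivial clopens (∅ and X) exist, so (X, τ) is connected.
Compute connected components by grouping points that agree on all clopens:
  component: {88, 89, 90, 91, 92, 93}


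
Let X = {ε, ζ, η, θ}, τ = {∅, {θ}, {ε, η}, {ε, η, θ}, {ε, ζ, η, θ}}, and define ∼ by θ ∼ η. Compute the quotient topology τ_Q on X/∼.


X/∼ = {[ε], [ζ], [η=θ]}; |τ_Q| = 3.

Equivalence classes: [ε], [ζ], [η=θ].
Quotient map π: X → X/∼ sends ε ↦ [ε], ζ ↦ [ζ], η ↦ [η=θ], θ ↦ [η=θ].
For each subset V ⊆ X/∼, compute π^{-1}(V) ⊆ X and check whether π^{-1}(V) ∈ τ. V is open in τ_Q iff π^{-1}(V) ∈ τ.
  V = {}: π^{-1}(V) = ∅ ∈ τ ✓.
  V = {[ε]}: π^{-1}(V) = {ε} ∉ τ ✗.
  V = {[ζ]}: π^{-1}(V) = {ζ} ∉ τ ✗.
  V = {[ε], [ζ]}: π^{-1}(V) = {ε, ζ} ∉ τ ✗.
  V = {[η=θ]}: π^{-1}(V) = {η, θ} ∉ τ ✗.
  V = {[ε], [η=θ]}: π^{-1}(V) = {ε, η, θ} ∈ τ ✓.
  V = {[ζ], [η=θ]}: π^{-1}(V) = {ζ, η, θ} ∉ τ ✗.
  V = {[ε], [ζ], [η=θ]}: π^{-1}(V) = {ε, ζ, η, θ} ∈ τ ✓.
Open sets in the quotient: τ_Q = {{}, {[ε], [η=θ]}, {[ε], [ζ], [η=θ]}} (3 elements).


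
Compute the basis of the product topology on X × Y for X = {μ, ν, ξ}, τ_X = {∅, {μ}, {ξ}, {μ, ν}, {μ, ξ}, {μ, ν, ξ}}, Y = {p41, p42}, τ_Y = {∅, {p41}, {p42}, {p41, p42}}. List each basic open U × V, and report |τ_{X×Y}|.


Basis B = {∅ × ∅, {μ} × {p41}, {μ} × {p42}, {ξ} × {p41}, {ξ} × {p42}, {μ} × {p41, p42}, {μ, ν} × {p41}, {μ, ξ} × {p41}, {μ, ν} × {p42}, {μ, ξ} × {p42}, {ξ} × {p41, p42}, {μ, ν, ξ} × {p41}, {μ, ν, ξ} × {p42}, {μ, ν} × {p41, p42}, {μ, ξ} × {p41, p42}, {μ, ν, ξ} × {p41, p42}}; |τ_{X×Y}| = 36.

Enumerate products U × V with U ∈ τ_X, V ∈ τ_Y (deduplicated):
  ∅ × ∅ = {} (∅)
  {μ} × {p41} = {(μ,p41)}
  {μ} × {p42} = {(μ,p42)}
  {ξ} × {p41} = {(ξ,p41)}
  {ξ} × {p42} = {(ξ,p42)}
  {μ} × {p41, p42} = {(μ,p41), (μ,p42)}
  {μ, ν} × {p41} = {(μ,p41), (ν,p41)}
  {μ, ξ} × {p41} = {(μ,p41), (ξ,p41)}
  {μ, ν} × {p42} = {(μ,p42), (ν,p42)}
  {μ, ξ} × {p42} = {(μ,p42), (ξ,p42)}
  {ξ} × {p41, p42} = {(ξ,p41), (ξ,p42)}
  {μ, ν, ξ} × {p41} = {(μ,p41), (ν,p41), (ξ,p41)}
  {μ, ν, ξ} × {p42} = {(μ,p42), (ν,p42), (ξ,p42)}
  {μ, ν} × {p41, p42} = {(μ,p41), (μ,p42), (ν,p41), (ν,p42)}
  {μ, ξ} × {p41, p42} = {(μ,p41), (μ,p42), (ξ,p41), (ξ,p42)}
  {μ, ν, ξ} × {p41, p42} = {(μ,p41), (μ,p42), (ν,p41), (ν,p42), (ξ,p41), (ξ,p42)}
These 16 distinct sets form the basis B.
Close under arbitrary unions to get τ_{X×Y}; counting gives |τ_{X×Y}| = 36.


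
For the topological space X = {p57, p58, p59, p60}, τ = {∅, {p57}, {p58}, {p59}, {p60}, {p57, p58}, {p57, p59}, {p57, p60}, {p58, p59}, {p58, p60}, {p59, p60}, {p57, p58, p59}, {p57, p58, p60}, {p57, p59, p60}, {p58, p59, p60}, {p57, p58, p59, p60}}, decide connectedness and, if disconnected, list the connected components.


(X, τ) is disconnected; components = [{p57}, {p58}, {p59}, {p60}].

Find clopen sets (U ∈ τ with X ∖ U ∈ τ):
  U = ∅, X ∖ U = {p57, p58, p59, p60} — both open, so U is clopen.
  U = {p57}, X ∖ U = {p58, p59, p60} — both open, so U is clopen.
  U = {p58}, X ∖ U = {p57, p59, p60} — both open, so U is clopen.
  U = {p59}, X ∖ U = {p57, p58, p60} — both open, so U is clopen.
  U = {p60}, X ∖ U = {p57, p58, p59} — both open, so U is clopen.
  U = {p57, p58}, X ∖ U = {p59, p60} — both open, so U is clopen.
  U = {p57, p59}, X ∖ U = {p58, p60} — both open, so U is clopen.
  U = {p57, p60}, X ∖ U = {p58, p59} — both open, so U is clopen.
  U = {p58, p59}, X ∖ U = {p57, p60} — both open, so U is clopen.
  U = {p58, p60}, X ∖ U = {p57, p59} — both open, so U is clopen.
  U = {p59, p60}, X ∖ U = {p57, p58} — both open, so U is clopen.
  U = {p57, p58, p59}, X ∖ U = {p60} — both open, so U is clopen.
  U = {p57, p58, p60}, X ∖ U = {p59} — both open, so U is clopen.
  U = {p57, p59, p60}, X ∖ U = {p58} — both open, so U is clopen.
  U = {p58, p59, p60}, X ∖ U = {p57} — both open, so U is clopen.
  U = {p57, p58, p59, p60}, X ∖ U = ∅ — both open, so U is clopen.
Nontrivial clopen(s) exist: e.g. {p58}. So (X, τ) is disconnected.
Compute connected components by grouping points that agree on all clopens:
  component: {p57}
  component: {p58}
  component: {p59}
  component: {p60}
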